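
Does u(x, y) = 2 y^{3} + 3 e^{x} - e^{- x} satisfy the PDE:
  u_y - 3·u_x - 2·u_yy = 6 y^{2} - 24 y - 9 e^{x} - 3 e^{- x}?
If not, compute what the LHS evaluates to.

Evaluate each term of the left-hand side for u = 2 y^{3} + 3 e^{x} - e^{- x}.
Derivatives:
  u_y = 6 y^{2}
  u_x = 3 e^{x} + e^{- x}
  u_yy = 12 y
Terms:
  u_y = 6 y^{2}
  -3·u_x = - 9 e^{x} - 3 e^{- x}
  -2·u_yy = - 24 y
Sum: LHS = 6 y^{2} - 24 y - 9 e^{x} - 3 e^{- x}
This is exactly the given right-hand side, so u is a solution.

Answer: Yes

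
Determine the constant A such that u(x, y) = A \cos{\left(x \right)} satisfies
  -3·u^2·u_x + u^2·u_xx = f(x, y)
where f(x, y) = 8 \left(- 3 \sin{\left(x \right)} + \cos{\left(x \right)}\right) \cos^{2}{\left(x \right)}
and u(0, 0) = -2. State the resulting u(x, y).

Substitute the ansatz u = A \cos{\left(x \right)} into the left-hand side.
Derivatives of the ansatz:
  u_x = - A \sin{\left(x \right)}
  u_xx = - A \cos{\left(x \right)}
Term by term:
  -3·u^2·u_x = 3 A^{3} \sin{\left(x \right)} \cos^{2}{\left(x \right)}
  u^2·u_xx = - A^{3} \cos^{3}{\left(x \right)}
So the left-hand side equals
  3 A^{3} \sin{\left(x \right)} \cos^{2}{\left(x \right)} - A^{3} \cos^{3}{\left(x \right)}
This must equal f(x, y) identically; expanded, f = - 24 \sin{\left(x \right)} \cos^{2}{\left(x \right)} + 8 \cos^{3}{\left(x \right)}.
Matching coefficients of the independent functions:
  [\sin{\left(x \right)} \cos^{2}{\left(x \right)}]:  3 A^{3} = -24
  [\cos^{3}{\left(x \right)}]:  - A^{3} = 8
Solving: A = -2.
Check against the point condition:
  u(0, 0) = -2  ⟹  A = -2  ✓
Hence u(x, y) = - 2 \cos{\left(x \right)}.

Answer: u(x, y) = - 2 \cos{\left(x \right)}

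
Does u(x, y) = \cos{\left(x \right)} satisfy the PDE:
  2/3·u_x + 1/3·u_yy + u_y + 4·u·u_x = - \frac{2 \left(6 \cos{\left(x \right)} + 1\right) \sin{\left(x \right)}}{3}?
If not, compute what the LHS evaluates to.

Evaluate each term of the left-hand side for u = \cos{\left(x \right)}.
Derivatives:
  u_x = - \sin{\left(x \right)}
  u_yy = 0
  u_y = 0
Terms:
  2/3·u_x = - \frac{2 \sin{\left(x \right)}}{3}
  1/3·u_yy = 0
  u_y = 0
  4·u·u_x = - 2 \sin{\left(2 x \right)}
Sum: LHS = - \frac{2 \left(6 \cos{\left(x \right)} + 1\right) \sin{\left(x \right)}}{3}
This is exactly the given right-hand side, so u is a solution.

Answer: Yes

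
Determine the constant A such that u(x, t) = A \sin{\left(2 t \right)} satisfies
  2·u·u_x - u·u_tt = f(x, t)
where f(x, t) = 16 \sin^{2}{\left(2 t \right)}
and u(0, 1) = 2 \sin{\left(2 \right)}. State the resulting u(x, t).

Substitute the ansatz u = A \sin{\left(2 t \right)} into the left-hand side.
Derivatives of the ansatz:
  u_x = 0
  u_tt = - 4 A \sin{\left(2 t \right)}
Term by term:
  2·u·u_x = 0
  -u·u_tt = 4 A^{2} \sin^{2}{\left(2 t \right)}
So the left-hand side equals
  4 A^{2} \sin^{2}{\left(2 t \right)}
This must equal f(x, t) = 16 \sin^{2}{\left(2 t \right)} identically.
Matching coefficients of the independent functions:
  [\sin^{2}{\left(2 t \right)}]:  4 A^{2} = 16
These equations allow (A) = (-2) or (2).
Impose the point condition(s):
  u(0, 1) = 2 \sin{\left(2 \right)}  ⟹  A \sin{\left(2 \right)} = 2 \sin{\left(2 \right)}
Only A = 2 satisfies everything.
Hence u(x, t) = 2 \sin{\left(2 t \right)}.

Answer: u(x, t) = 2 \sin{\left(2 t \right)}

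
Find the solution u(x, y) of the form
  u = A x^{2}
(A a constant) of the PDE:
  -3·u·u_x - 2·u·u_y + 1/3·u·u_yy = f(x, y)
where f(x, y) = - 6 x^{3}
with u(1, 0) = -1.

Substitute the ansatz u = A x^{2} into the left-hand side.
Derivatives of the ansatz:
  u_x = 2 A x
  u_y = 0
  u_yy = 0
Term by term:
  -3·u·u_x = - 6 A^{2} x^{3}
  -2·u·u_y = 0
  1/3·u·u_yy = 0
So the left-hand side equals
  - 6 A^{2} x^{3}
This must equal f(x, y) = - 6 x^{3} identically.
Matching coefficients of the independent functions:
  [x^{3}]:  - 6 A^{2} = -6
These equations allow (A) = (-1) or (1).
Impose the point condition(s):
  u(1, 0) = -1  ⟹  A = -1
Only A = -1 satisfies everything.
Hence u(x, y) = - x^{2}.

Answer: u(x, y) = - x^{2}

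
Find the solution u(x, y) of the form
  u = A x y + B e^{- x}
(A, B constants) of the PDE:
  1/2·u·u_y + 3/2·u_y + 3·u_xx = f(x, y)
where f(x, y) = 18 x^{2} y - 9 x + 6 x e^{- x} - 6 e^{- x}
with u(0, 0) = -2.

Substitute the ansatz u = A x y + B e^{- x} into the left-hand side.
Derivatives of the ansatz:
  u_y = A x
  u_xx = B e^{- x}
Term by term:
  1/2·u·u_y = \frac{A^{2} x^{2} y}{2} + \frac{A B x e^{- x}}{2}
  3/2·u_y = \frac{3 A x}{2}
  3·u_xx = 3 B e^{- x}
So the left-hand side equals
  \frac{A^{2} x^{2} y}{2} + \frac{A B x e^{- x}}{2} + \frac{3 A x}{2} + 3 B e^{- x}
This must equal f(x, y) = 18 x^{2} y - 9 x + 6 x e^{- x} - 6 e^{- x} identically.
Matching coefficients of the independent functions:
  [x]:  \frac{3 A}{2} = -9
  [x e^{- x}]:  \frac{A B}{2} = 6
  [x^{2} y]:  \frac{A^{2}}{2} = 18
  [e^{- x}]:  3 B = -6
Solving: A = -6, B = -2.
Check against the point condition:
  u(0, 0) = -2  ⟹  B = -2  ✓
Hence u(x, y) = - 6 x y - 2 e^{- x}.

Answer: u(x, y) = - 6 x y - 2 e^{- x}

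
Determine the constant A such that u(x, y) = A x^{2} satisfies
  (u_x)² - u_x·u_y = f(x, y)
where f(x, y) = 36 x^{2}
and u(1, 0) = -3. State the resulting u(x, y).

Substitute the ansatz u = A x^{2} into the left-hand side.
Derivatives of the ansatz:
  u_x = 2 A x
  u_y = 0
Term by term:
  (u_x)² = 4 A^{2} x^{2}
  -u_x·u_y = 0
So the left-hand side equals
  4 A^{2} x^{2}
This must equal f(x, y) = 36 x^{2} identically.
Matching coefficients of the independent functions:
  [x^{2}]:  4 A^{2} = 36
These equations allow (A) = (-3) or (3).
Impose the point condition(s):
  u(1, 0) = -3  ⟹  A = -3
Only A = -3 satisfies everything.
Hence u(x, y) = - 3 x^{2}.

Answer: u(x, y) = - 3 x^{2}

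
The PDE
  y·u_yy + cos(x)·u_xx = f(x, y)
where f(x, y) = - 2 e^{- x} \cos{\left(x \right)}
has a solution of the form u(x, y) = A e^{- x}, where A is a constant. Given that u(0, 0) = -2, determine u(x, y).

Substitute the ansatz u = A e^{- x} into the left-hand side.
Derivatives of the ansatz:
  u_yy = 0
  u_xx = A e^{- x}
Term by term:
  y·u_yy = 0
  cos(x)·u_xx = A e^{- x} \cos{\left(x \right)}
So the left-hand side equals
  A e^{- x} \cos{\left(x \right)}
This must equal f(x, y) = - 2 e^{- x} \cos{\left(x \right)} identically.
Matching coefficients of the independent functions:
  [e^{- x} \cos{\left(x \right)}]:  A = -2
Solving: A = -2.
Check against the point condition:
  u(0, 0) = -2  ⟹  A = -2  ✓
Hence u(x, y) = - 2 e^{- x}.

Answer: u(x, y) = - 2 e^{- x}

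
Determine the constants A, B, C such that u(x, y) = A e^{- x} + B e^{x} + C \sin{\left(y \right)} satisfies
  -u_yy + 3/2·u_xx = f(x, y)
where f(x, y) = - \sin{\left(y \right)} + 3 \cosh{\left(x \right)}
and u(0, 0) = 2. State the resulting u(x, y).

Substitute the ansatz u = A e^{- x} + B e^{x} + C \sin{\left(y \right)} into the left-hand side.
Derivatives of the ansatz:
  u_yy = - C \sin{\left(y \right)}
  u_xx = A e^{- x} + B e^{x}
Term by term:
  -u_yy = C \sin{\left(y \right)}
  3/2·u_xx = \frac{3 A e^{- x}}{2} + \frac{3 B e^{x}}{2}
So the left-hand side equals
  \frac{3 A e^{- x}}{2} + \frac{3 B e^{x}}{2} + C \sin{\left(y \right)}
This must equal f(x, y) identically; expanded, f = \frac{3 e^{x}}{2} - \sin{\left(y \right)} + \frac{3 e^{- x}}{2}.
Matching coefficients of the independent functions:
  [e^{- x}]:  \frac{3 A}{2} = \frac{3}{2}
  [e^{x}]:  \frac{3 B}{2} = \frac{3}{2}
  [\sin{\left(y \right)}]:  C = -1
Solving: A = 1, B = 1, C = -1.
Check against the point condition:
  u(0, 0) = 2  ⟹  A + B = 2  ✓
Hence u(x, y) = e^{x} - \sin{\left(y \right)} + e^{- x}.

Answer: u(x, y) = e^{x} - \sin{\left(y \right)} + e^{- x}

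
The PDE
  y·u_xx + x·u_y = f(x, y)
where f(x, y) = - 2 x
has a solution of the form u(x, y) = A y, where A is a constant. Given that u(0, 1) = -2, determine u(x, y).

Answer: u(x, y) = - 2 y

Derivation:
Substitute the ansatz u = A y into the left-hand side.
Derivatives of the ansatz:
  u_xx = 0
  u_y = A
Term by term:
  y·u_xx = 0
  x·u_y = A x
So the left-hand side equals
  A x
This must equal f(x, y) = - 2 x identically.
Matching coefficients of the independent functions:
  [x]:  A = -2
Solving: A = -2.
Check against the point condition:
  u(0, 1) = -2  ⟹  A = -2  ✓
Hence u(x, y) = - 2 y.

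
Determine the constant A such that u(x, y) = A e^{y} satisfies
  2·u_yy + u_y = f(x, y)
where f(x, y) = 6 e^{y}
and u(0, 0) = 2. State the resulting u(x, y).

Substitute the ansatz u = A e^{y} into the left-hand side.
Derivatives of the ansatz:
  u_yy = A e^{y}
  u_y = A e^{y}
Term by term:
  2·u_yy = 2 A e^{y}
  u_y = A e^{y}
So the left-hand side equals
  3 A e^{y}
This must equal f(x, y) = 6 e^{y} identically.
Matching coefficients of the independent functions:
  [e^{y}]:  3 A = 6
Solving: A = 2.
Check against the point condition:
  u(0, 0) = 2  ⟹  A = 2  ✓
Hence u(x, y) = 2 e^{y}.

Answer: u(x, y) = 2 e^{y}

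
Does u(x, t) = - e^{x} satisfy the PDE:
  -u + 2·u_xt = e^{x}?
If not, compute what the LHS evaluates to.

Answer: Yes

Derivation:
Evaluate each term of the left-hand side for u = - e^{x}.
Derivatives:
  u_xt = 0
Terms:
  -u = e^{x}
  2·u_xt = 0
Sum: LHS = e^{x}
This is exactly the given right-hand side, so u is a solution.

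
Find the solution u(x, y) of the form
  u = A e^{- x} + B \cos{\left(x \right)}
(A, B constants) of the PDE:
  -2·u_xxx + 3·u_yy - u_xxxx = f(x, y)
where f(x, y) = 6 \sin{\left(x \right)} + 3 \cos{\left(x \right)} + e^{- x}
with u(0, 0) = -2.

Substitute the ansatz u = A e^{- x} + B \cos{\left(x \right)} into the left-hand side.
Derivatives of the ansatz:
  u_xxx = - A e^{- x} + B \sin{\left(x \right)}
  u_yy = 0
  u_xxxx = A e^{- x} + B \cos{\left(x \right)}
Term by term:
  -2·u_xxx = 2 A e^{- x} - 2 B \sin{\left(x \right)}
  3·u_yy = 0
  -u_xxxx = - A e^{- x} - B \cos{\left(x \right)}
So the left-hand side equals
  A e^{- x} - 2 B \sin{\left(x \right)} - B \cos{\left(x \right)}
This must equal f(x, y) = 6 \sin{\left(x \right)} + 3 \cos{\left(x \right)} + e^{- x} identically.
Matching coefficients of the independent functions:
  [e^{- x}]:  A = 1
  [\sin{\left(x \right)}]:  - 2 B = 6
  [\cos{\left(x \right)}]:  - B = 3
Solving: A = 1, B = -3.
Check against the point condition:
  u(0, 0) = -2  ⟹  A + B = -2  ✓
Hence u(x, y) = - 3 \cos{\left(x \right)} + e^{- x}.

Answer: u(x, y) = - 3 \cos{\left(x \right)} + e^{- x}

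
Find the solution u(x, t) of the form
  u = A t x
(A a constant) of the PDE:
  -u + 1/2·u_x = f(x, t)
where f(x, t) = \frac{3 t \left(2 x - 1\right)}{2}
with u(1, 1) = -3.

Substitute the ansatz u = A t x into the left-hand side.
Derivatives of the ansatz:
  u_x = A t
Term by term:
  -u = - A t x
  1/2·u_x = \frac{A t}{2}
So the left-hand side equals
  - A t x + \frac{A t}{2}
This must equal f(x, t) identically; expanded, f = 3 t x - \frac{3 t}{2}.
Matching coefficients of the independent functions:
  [t]:  \frac{A}{2} = - \frac{3}{2}
  [t x]:  - A = 3
Solving: A = -3.
Check against the point condition:
  u(1, 1) = -3  ⟹  A = -3  ✓
Hence u(x, t) = - 3 t x.

Answer: u(x, t) = - 3 t x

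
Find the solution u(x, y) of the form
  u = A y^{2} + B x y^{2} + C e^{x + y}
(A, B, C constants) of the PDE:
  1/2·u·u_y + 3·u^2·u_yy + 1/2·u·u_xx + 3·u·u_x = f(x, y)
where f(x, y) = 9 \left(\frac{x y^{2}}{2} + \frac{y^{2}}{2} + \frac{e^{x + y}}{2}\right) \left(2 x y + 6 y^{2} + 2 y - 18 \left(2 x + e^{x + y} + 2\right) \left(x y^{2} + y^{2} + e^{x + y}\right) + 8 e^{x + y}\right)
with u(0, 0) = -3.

Answer: u(x, y) = - 3 x y^{2} - 3 y^{2} - 3 e^{x + y}

Derivation:
Substitute the ansatz u = A y^{2} + B x y^{2} + C e^{x + y} into the left-hand side.
Derivatives of the ansatz:
  u_y = 2 A y + 2 B x y + C e^{x} e^{y}
  u_yy = 2 A + 2 B x + C e^{x} e^{y}
  u_xx = C e^{x} e^{y}
  u_x = B y^{2} + C e^{x} e^{y}
Term by term:
  1/2·u·u_y = A^{2} y^{3} + 2 A B x y^{3} + \frac{A C y^{2} e^{x} e^{y}}{2} + A C y e^{x} e^{y} + B^{2} x^{2} y^{3} + \frac{B C x y^{2} e^{x} e^{y}}{2} + B C x y e^{x} e^{y} + \frac{C^{2} e^{2 x} e^{2 y}}{2}
  3·u^2·u_yy = 6 A^{3} y^{4} + 18 A^{2} B x y^{4} + 3 A^{2} C y^{4} e^{x} e^{y} + 12 A^{2} C y^{2} e^{x} e^{y} + 18 A B^{2} x^{2} y^{4} + 6 A B C x y^{4} e^{x} e^{y} + 24 A B C x y^{2} e^{x} e^{y} + 6 A C^{2} y^{2} e^{2 x} e^{2 y} + 6 A C^{2} e^{2 x} e^{2 y} + 6 B^{3} x^{3} y^{4} + 3 B^{2} C x^{2} y^{4} e^{x} e^{y} + 12 B^{2} C x^{2} y^{2} e^{x} e^{y} + 6 B C^{2} x y^{2} e^{2 x} e^{2 y} + 6 B C^{2} x e^{2 x} e^{2 y} + 3 C^{3} e^{3 x} e^{3 y}
  1/2·u·u_xx = \frac{A C y^{2} e^{x} e^{y}}{2} + \frac{B C x y^{2} e^{x} e^{y}}{2} + \frac{C^{2} e^{2 x} e^{2 y}}{2}
  3·u·u_x = 3 A B y^{4} + 3 A C y^{2} e^{x} e^{y} + 3 B^{2} x y^{4} + 3 B C x y^{2} e^{x} e^{y} + 3 B C y^{2} e^{x} e^{y} + 3 C^{2} e^{2 x} e^{2 y}
Sum these and collect like terms in the independent variables.
This must equal f(x, y) identically; expanded, f = - 162 x^{3} y^{4} - 81 x^{2} y^{4} e^{x} e^{y} - 486 x^{2} y^{4} + 9 x^{2} y^{3} - 324 x^{2} y^{2} e^{x} e^{y} - 162 x y^{4} e^{x} e^{y} - 459 x y^{4} + 18 x y^{3} - 162 x y^{2} e^{2 x} e^{2 y} - 612 x y^{2} e^{x} e^{y} + 9 x y e^{x} e^{y} - 162 x e^{2 x} e^{2 y} - 81 y^{4} e^{x} e^{y} - 135 y^{4} + 9 y^{3} - 162 y^{2} e^{2 x} e^{2 y} - 261 y^{2} e^{x} e^{y} + 9 y e^{x} e^{y} - 81 e^{3 x} e^{3 y} - 126 e^{2 x} e^{2 y}.
Matching coefficients of the independent functions:
(each divided by its leading coefficient; functions giving the same equation are listed together)
  [y^{3}]:  A^{2} - 9 = 0
  [y^{4}]:  A^{3} + \frac{A B}{2} + \frac{45}{2} = 0
  [x y^{3}]:  A B - 9 = 0
  [x y^{4}]:  A^{2} B + \frac{B^{2}}{6} + \frac{51}{2} = 0
  [x^{2} y^{3}]:  B^{2} - 9 = 0
  [x^{2} y^{4}]:  A B^{2} + 27 = 0
  [x^{3} y^{4}]:  B^{3} + 27 = 0
  [e^{2 x} e^{2 y}]:  A C^{2} + \frac{2 C^{2}}{3} + 21 = 0
  [e^{3 x} e^{3 y}]:  C^{3} + 27 = 0
  [x e^{2 x} e^{2 y}, x y^{2} e^{2 x} e^{2 y}]:  B C^{2} + 27 = 0
  [y e^{x} e^{y}]:  A C - 9 = 0
  [y^{2} e^{x} e^{y}]:  A^{2} C + \frac{A C}{3} + \frac{B C}{4} + \frac{87}{4} = 0
  [y^{2} e^{2 x} e^{2 y}]:  A C^{2} + 27 = 0
  [y^{4} e^{x} e^{y}]:  A^{2} C + 27 = 0
  [x y e^{x} e^{y}]:  B C - 9 = 0
  [x y^{2} e^{x} e^{y}]:  A B C + \frac{B C}{6} + \frac{51}{2} = 0
  [x y^{4} e^{x} e^{y}]:  A B C + 27 = 0
  [x^{2} y^{2} e^{x} e^{y}, x^{2} y^{4} e^{x} e^{y}]:  B^{2} C + 27 = 0
Solving: A = -3, B = -3, C = -3.
Check against the point condition:
  u(0, 0) = -3  ⟹  C = -3  ✓
Hence u(x, y) = - 3 x y^{2} - 3 y^{2} - 3 e^{x + y}.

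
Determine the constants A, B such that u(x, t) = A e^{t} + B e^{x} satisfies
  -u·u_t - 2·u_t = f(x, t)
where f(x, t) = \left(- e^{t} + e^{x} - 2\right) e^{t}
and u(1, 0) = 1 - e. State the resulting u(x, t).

Substitute the ansatz u = A e^{t} + B e^{x} into the left-hand side.
Derivatives of the ansatz:
  u_t = A e^{t}
Term by term:
  -u·u_t = - A^{2} e^{2 t} - A B e^{t} e^{x}
  -2·u_t = - 2 A e^{t}
So the left-hand side equals
  - A^{2} e^{2 t} - A B e^{t} e^{x} - 2 A e^{t}
This must equal f(x, t) identically; expanded, f = - e^{2 t} + e^{t} e^{x} - 2 e^{t}.
Matching coefficients of the independent functions:
  [e^{t} e^{x}]:  - A B = 1
  [e^{t}]:  - 2 A = -2
  [e^{2 t}]:  - A^{2} = -1
Solving: A = 1, B = -1.
Check against the point condition:
  u(1, 0) = 1 - e  ⟹  A + e B = 1 - e  ✓
Hence u(x, t) = e^{t} - e^{x}.

Answer: u(x, t) = e^{t} - e^{x}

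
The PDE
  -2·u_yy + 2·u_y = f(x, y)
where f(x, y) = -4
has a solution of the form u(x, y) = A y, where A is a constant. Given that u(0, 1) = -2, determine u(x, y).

Substitute the ansatz u = A y into the left-hand side.
Derivatives of the ansatz:
  u_yy = 0
  u_y = A
Term by term:
  -2·u_yy = 0
  2·u_y = 2 A
So the left-hand side equals
  2 A
This must equal f(x, y) = -4 identically.
Matching coefficients of the independent functions:
  [constant term]:  2 A = -4
Solving: A = -2.
Check against the point condition:
  u(0, 1) = -2  ⟹  A = -2  ✓
Hence u(x, y) = - 2 y.

Answer: u(x, y) = - 2 y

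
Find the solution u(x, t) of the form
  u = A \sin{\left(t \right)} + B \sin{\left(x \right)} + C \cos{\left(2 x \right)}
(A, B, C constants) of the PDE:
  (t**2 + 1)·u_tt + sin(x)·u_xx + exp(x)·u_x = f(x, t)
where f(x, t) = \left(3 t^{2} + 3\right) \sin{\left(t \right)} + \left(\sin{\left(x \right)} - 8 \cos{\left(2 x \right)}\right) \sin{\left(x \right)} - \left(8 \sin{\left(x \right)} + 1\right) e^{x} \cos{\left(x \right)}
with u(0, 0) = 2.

Answer: u(x, t) = - 3 \sin{\left(t \right)} - \sin{\left(x \right)} + 2 \cos{\left(2 x \right)}

Derivation:
Substitute the ansatz u = A \sin{\left(t \right)} + B \sin{\left(x \right)} + C \cos{\left(2 x \right)} into the left-hand side.
Derivatives of the ansatz:
  u_tt = - A \sin{\left(t \right)}
  u_xx = - B \sin{\left(x \right)} - 4 C \cos{\left(2 x \right)}
  u_x = B \cos{\left(x \right)} - 2 C \sin{\left(2 x \right)}
Term by term:
  (t**2 + 1)·u_tt = - A t^{2} \sin{\left(t \right)} - A \sin{\left(t \right)}
  sin(x)·u_xx = - B \sin^{2}{\left(x \right)} - 4 C \sin{\left(x \right)} \cos{\left(2 x \right)}
  exp(x)·u_x = B e^{x} \cos{\left(x \right)} - 2 C e^{x} \sin{\left(2 x \right)}
So the left-hand side equals
  - A t^{2} \sin{\left(t \right)} - A \sin{\left(t \right)} + B e^{x} \cos{\left(x \right)} - B \sin^{2}{\left(x \right)} - 2 C e^{x} \sin{\left(2 x \right)} - 4 C \sin{\left(x \right)} \cos{\left(2 x \right)}
This must equal f(x, t) identically; expanded, f = 3 t^{2} \sin{\left(t \right)} - 4 e^{x} \sin{\left(2 x \right)} - e^{x} \cos{\left(x \right)} + 3 \sin{\left(t \right)} + \sin^{2}{\left(x \right)} - 8 \sin{\left(x \right)} \cos{\left(2 x \right)}.
Matching coefficients of the independent functions:
  [t^{2} \sin{\left(t \right)}, \sin{\left(t \right)}]:  - A = 3
  [e^{x} \sin{\left(2 x \right)}]:  - 2 C = -4
  [e^{x} \cos{\left(x \right)}]:  B = -1
  [\sin{\left(x \right)} \cos{\left(2 x \right)}]:  - 4 C = -8
  [\sin^{2}{\left(x \right)}]:  - B = 1
Solving: A = -3, B = -1, C = 2.
Check against the point condition:
  u(0, 0) = 2  ⟹  C = 2  ✓
Hence u(x, t) = - 3 \sin{\left(t \right)} - \sin{\left(x \right)} + 2 \cos{\left(2 x \right)}.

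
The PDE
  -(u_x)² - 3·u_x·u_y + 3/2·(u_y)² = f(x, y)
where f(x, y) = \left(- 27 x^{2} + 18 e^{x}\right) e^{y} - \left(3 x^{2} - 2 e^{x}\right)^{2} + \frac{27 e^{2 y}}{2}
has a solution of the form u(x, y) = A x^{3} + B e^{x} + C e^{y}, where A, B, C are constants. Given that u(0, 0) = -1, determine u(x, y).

Substitute the ansatz u = A x^{3} + B e^{x} + C e^{y} into the left-hand side.
Derivatives of the ansatz:
  u_x = 3 A x^{2} + B e^{x}
  u_y = C e^{y}
Term by term:
  -(u_x)² = - 9 A^{2} x^{4} - 6 A B x^{2} e^{x} - B^{2} e^{2 x}
  -3·u_x·u_y = - 9 A C x^{2} e^{y} - 3 B C e^{x} e^{y}
  3/2·(u_y)² = \frac{3 C^{2} e^{2 y}}{2}
So the left-hand side equals
  - 9 A^{2} x^{4} - 6 A B x^{2} e^{x} - 9 A C x^{2} e^{y} - B^{2} e^{2 x} - 3 B C e^{x} e^{y} + \frac{3 C^{2} e^{2 y}}{2}
This must equal f(x, y) identically; expanded, f = - 9 x^{4} + 12 x^{2} e^{x} - 27 x^{2} e^{y} - 4 e^{2 x} + 18 e^{x} e^{y} + \frac{27 e^{2 y}}{2}.
Matching coefficients of the independent functions:
  [x^{4}]:  - 9 A^{2} = -9
  [x^{2} e^{x}]:  - 6 A B = 12
  [x^{2} e^{y}]:  - 9 A C = -27
  [e^{x} e^{y}]:  - 3 B C = 18
  [e^{2 x}]:  - B^{2} = -4
  [e^{2 y}]:  \frac{3 C^{2}}{2} = \frac{27}{2}
These equations allow (A, B, C) = (-1, 2, -3) or (1, -2, 3).
Impose the point condition(s):
  u(0, 0) = -1  ⟹  B + C = -1
Only A = -1, B = 2, C = -3 satisfies everything.
Hence u(x, y) = - x^{3} + 2 e^{x} - 3 e^{y}.

Answer: u(x, y) = - x^{3} + 2 e^{x} - 3 e^{y}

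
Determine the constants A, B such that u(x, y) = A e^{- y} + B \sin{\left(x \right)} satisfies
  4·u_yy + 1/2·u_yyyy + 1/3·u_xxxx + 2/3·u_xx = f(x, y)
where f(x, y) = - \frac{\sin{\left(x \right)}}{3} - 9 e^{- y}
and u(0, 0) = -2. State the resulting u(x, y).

Substitute the ansatz u = A e^{- y} + B \sin{\left(x \right)} into the left-hand side.
Derivatives of the ansatz:
  u_yy = A e^{- y}
  u_yyyy = A e^{- y}
  u_xxxx = B \sin{\left(x \right)}
  u_xx = - B \sin{\left(x \right)}
Term by term:
  4·u_yy = 4 A e^{- y}
  1/2·u_yyyy = \frac{A e^{- y}}{2}
  1/3·u_xxxx = \frac{B \sin{\left(x \right)}}{3}
  2/3·u_xx = - \frac{2 B \sin{\left(x \right)}}{3}
So the left-hand side equals
  \frac{9 A e^{- y}}{2} - \frac{B \sin{\left(x \right)}}{3}
This must equal f(x, y) = - \frac{\sin{\left(x \right)}}{3} - 9 e^{- y} identically.
Matching coefficients of the independent functions:
  [e^{- y}]:  \frac{9 A}{2} = -9
  [\sin{\left(x \right)}]:  - \frac{B}{3} = - \frac{1}{3}
Solving: A = -2, B = 1.
Check against the point condition:
  u(0, 0) = -2  ⟹  A = -2  ✓
Hence u(x, y) = \sin{\left(x \right)} - 2 e^{- y}.

Answer: u(x, y) = \sin{\left(x \right)} - 2 e^{- y}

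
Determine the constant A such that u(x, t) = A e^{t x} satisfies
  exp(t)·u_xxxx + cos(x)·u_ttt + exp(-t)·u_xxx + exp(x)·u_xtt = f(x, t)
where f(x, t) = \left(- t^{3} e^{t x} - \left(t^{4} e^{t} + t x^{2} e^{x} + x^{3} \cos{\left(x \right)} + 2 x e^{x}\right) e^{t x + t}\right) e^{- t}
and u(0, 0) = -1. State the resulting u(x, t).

Answer: u(x, t) = - e^{t x}

Derivation:
Substitute the ansatz u = A e^{t x} into the left-hand side.
Derivatives of the ansatz:
  u_xxxx = A t^{4} e^{t x}
  u_ttt = A x^{3} e^{t x}
  u_xxx = A t^{3} e^{t x}
  u_xtt = A t x^{2} e^{t x} + 2 A x e^{t x}
Term by term:
  exp(t)·u_xxxx = A t^{4} e^{t} e^{t x}
  cos(x)·u_ttt = A x^{3} e^{t x} \cos{\left(x \right)}
  exp(-t)·u_xxx = A t^{3} e^{- t} e^{t x}
  exp(x)·u_xtt = A t x^{2} e^{x} e^{t x} + 2 A x e^{x} e^{t x}
So the left-hand side equals
  A t^{4} e^{t} e^{t x} + A t^{3} e^{- t} e^{t x} + A t x^{2} e^{x} e^{t x} + A x^{3} e^{t x} \cos{\left(x \right)} + 2 A x e^{x} e^{t x}
This must equal f(x, t) identically; expanded, f = - t^{4} e^{t} e^{t x} - t^{3} e^{- t} e^{t x} - t x^{2} e^{x} e^{t x} - x^{3} e^{t x} \cos{\left(x \right)} - 2 x e^{x} e^{t x}.
Matching coefficients of the independent functions:
  [t^{3} e^{- t} e^{t x}, t^{4} e^{t} e^{t x}, x^{3} e^{t x} \cos{\left(x \right)}, t x^{2} e^{x} e^{t x}]:  A = -1
  [x e^{x} e^{t x}]:  2 A = -2
Solving: A = -1.
Check against the point condition:
  u(0, 0) = -1  ⟹  A = -1  ✓
Hence u(x, t) = - e^{t x}.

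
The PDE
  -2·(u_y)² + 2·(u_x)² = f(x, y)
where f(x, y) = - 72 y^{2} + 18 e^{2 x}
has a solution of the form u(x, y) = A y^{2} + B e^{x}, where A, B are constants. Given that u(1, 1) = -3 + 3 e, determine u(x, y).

Answer: u(x, y) = - 3 y^{2} + 3 e^{x}

Derivation:
Substitute the ansatz u = A y^{2} + B e^{x} into the left-hand side.
Derivatives of the ansatz:
  u_y = 2 A y
  u_x = B e^{x}
Term by term:
  -2·(u_y)² = - 8 A^{2} y^{2}
  2·(u_x)² = 2 B^{2} e^{2 x}
So the left-hand side equals
  - 8 A^{2} y^{2} + 2 B^{2} e^{2 x}
This must equal f(x, y) = - 72 y^{2} + 18 e^{2 x} identically.
Matching coefficients of the independent functions:
  [y^{2}]:  - 8 A^{2} = -72
  [e^{2 x}]:  2 B^{2} = 18
These equations allow (A, B) = (-3, -3) or (-3, 3) or (3, -3) or (3, 3).
Impose the point condition(s):
  u(1, 1) = -3 + 3 e  ⟹  A + e B = -3 + 3 e
Only A = -3, B = 3 satisfies everything.
Hence u(x, y) = - 3 y^{2} + 3 e^{x}.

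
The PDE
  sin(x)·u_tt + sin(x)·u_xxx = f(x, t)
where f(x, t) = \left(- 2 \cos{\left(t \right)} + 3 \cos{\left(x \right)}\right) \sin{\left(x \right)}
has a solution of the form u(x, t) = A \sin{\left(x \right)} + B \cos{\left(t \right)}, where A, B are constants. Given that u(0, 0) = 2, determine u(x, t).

Answer: u(x, t) = - 3 \sin{\left(x \right)} + 2 \cos{\left(t \right)}

Derivation:
Substitute the ansatz u = A \sin{\left(x \right)} + B \cos{\left(t \right)} into the left-hand side.
Derivatives of the ansatz:
  u_tt = - B \cos{\left(t \right)}
  u_xxx = - A \cos{\left(x \right)}
Term by term:
  sin(x)·u_tt = - B \sin{\left(x \right)} \cos{\left(t \right)}
  sin(x)·u_xxx = - A \sin{\left(x \right)} \cos{\left(x \right)}
So the left-hand side equals
  - A \sin{\left(x \right)} \cos{\left(x \right)} - B \sin{\left(x \right)} \cos{\left(t \right)}
This must equal f(x, t) identically; expanded, f = - 2 \sin{\left(x \right)} \cos{\left(t \right)} + 3 \sin{\left(x \right)} \cos{\left(x \right)}.
Matching coefficients of the independent functions:
  [\sin{\left(x \right)} \cos{\left(t \right)}]:  - B = -2
  [\sin{\left(x \right)} \cos{\left(x \right)}]:  - A = 3
Solving: A = -3, B = 2.
Check against the point condition:
  u(0, 0) = 2  ⟹  B = 2  ✓
Hence u(x, t) = - 3 \sin{\left(x \right)} + 2 \cos{\left(t \right)}.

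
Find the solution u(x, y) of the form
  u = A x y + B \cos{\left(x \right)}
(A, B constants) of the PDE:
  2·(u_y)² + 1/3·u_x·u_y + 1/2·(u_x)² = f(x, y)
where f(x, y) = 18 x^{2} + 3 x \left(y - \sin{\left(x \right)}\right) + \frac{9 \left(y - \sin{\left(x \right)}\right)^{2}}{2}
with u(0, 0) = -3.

Substitute the ansatz u = A x y + B \cos{\left(x \right)} into the left-hand side.
Derivatives of the ansatz:
  u_y = A x
  u_x = A y - B \sin{\left(x \right)}
Term by term:
  2·(u_y)² = 2 A^{2} x^{2}
  1/3·u_x·u_y = \frac{A^{2} x y}{3} - \frac{A B x \sin{\left(x \right)}}{3}
  1/2·(u_x)² = \frac{A^{2} y^{2}}{2} - A B y \sin{\left(x \right)} + \frac{B^{2} \sin^{2}{\left(x \right)}}{2}
So the left-hand side equals
  2 A^{2} x^{2} + \frac{A^{2} x y}{3} + \frac{A^{2} y^{2}}{2} - \frac{A B x \sin{\left(x \right)}}{3} - A B y \sin{\left(x \right)} + \frac{B^{2} \sin^{2}{\left(x \right)}}{2}
This must equal f(x, y) identically; expanded, f = 18 x^{2} + 3 x y - 3 x \sin{\left(x \right)} + \frac{9 y^{2}}{2} - 9 y \sin{\left(x \right)} + \frac{9 \sin^{2}{\left(x \right)}}{2}.
Matching coefficients of the independent functions:
  [x^{2}]:  2 A^{2} = 18
  [y^{2}]:  \frac{A^{2}}{2} = \frac{9}{2}
  [x y]:  \frac{A^{2}}{3} = 3
  [x \sin{\left(x \right)}]:  - \frac{A B}{3} = -3
  [y \sin{\left(x \right)}]:  - A B = -9
  [\sin^{2}{\left(x \right)}]:  \frac{B^{2}}{2} = \frac{9}{2}
These equations allow (A, B) = (-3, -3) or (3, 3).
Impose the point condition(s):
  u(0, 0) = -3  ⟹  B = -3
Only A = -3, B = -3 satisfies everything.
Hence u(x, y) = - 3 x y - 3 \cos{\left(x \right)}.

Answer: u(x, y) = - 3 x y - 3 \cos{\left(x \right)}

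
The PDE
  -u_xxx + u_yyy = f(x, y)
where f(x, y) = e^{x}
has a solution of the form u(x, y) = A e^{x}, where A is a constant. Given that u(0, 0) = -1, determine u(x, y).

Answer: u(x, y) = - e^{x}

Derivation:
Substitute the ansatz u = A e^{x} into the left-hand side.
Derivatives of the ansatz:
  u_xxx = A e^{x}
  u_yyy = 0
Term by term:
  -u_xxx = - A e^{x}
  u_yyy = 0
So the left-hand side equals
  - A e^{x}
This must equal f(x, y) = e^{x} identically.
Matching coefficients of the independent functions:
  [e^{x}]:  - A = 1
Solving: A = -1.
Check against the point condition:
  u(0, 0) = -1  ⟹  A = -1  ✓
Hence u(x, y) = - e^{x}.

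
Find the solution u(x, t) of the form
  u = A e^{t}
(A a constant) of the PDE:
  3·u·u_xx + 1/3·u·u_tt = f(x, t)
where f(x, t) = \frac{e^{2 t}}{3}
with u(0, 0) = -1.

Substitute the ansatz u = A e^{t} into the left-hand side.
Derivatives of the ansatz:
  u_xx = 0
  u_tt = A e^{t}
Term by term:
  3·u·u_xx = 0
  1/3·u·u_tt = \frac{A^{2} e^{2 t}}{3}
So the left-hand side equals
  \frac{A^{2} e^{2 t}}{3}
This must equal f(x, t) = \frac{e^{2 t}}{3} identically.
Matching coefficients of the independent functions:
  [e^{2 t}]:  \frac{A^{2}}{3} = \frac{1}{3}
These equations allow (A) = (-1) or (1).
Impose the point condition(s):
  u(0, 0) = -1  ⟹  A = -1
Only A = -1 satisfies everything.
Hence u(x, t) = - e^{t}.

Answer: u(x, t) = - e^{t}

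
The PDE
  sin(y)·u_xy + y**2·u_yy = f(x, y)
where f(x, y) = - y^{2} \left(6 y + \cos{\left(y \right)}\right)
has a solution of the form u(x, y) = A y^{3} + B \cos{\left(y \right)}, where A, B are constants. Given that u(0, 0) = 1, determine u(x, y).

Substitute the ansatz u = A y^{3} + B \cos{\left(y \right)} into the left-hand side.
Derivatives of the ansatz:
  u_xy = 0
  u_yy = 6 A y - B \cos{\left(y \right)}
Term by term:
  sin(y)·u_xy = 0
  y**2·u_yy = 6 A y^{3} - B y^{2} \cos{\left(y \right)}
So the left-hand side equals
  6 A y^{3} - B y^{2} \cos{\left(y \right)}
This must equal f(x, y) identically; expanded, f = - 6 y^{3} - y^{2} \cos{\left(y \right)}.
Matching coefficients of the independent functions:
  [y^{3}]:  6 A = -6
  [y^{2} \cos{\left(y \right)}]:  - B = -1
Solving: A = -1, B = 1.
Check against the point condition:
  u(0, 0) = 1  ⟹  B = 1  ✓
Hence u(x, y) = - y^{3} + \cos{\left(y \right)}.

Answer: u(x, y) = - y^{3} + \cos{\left(y \right)}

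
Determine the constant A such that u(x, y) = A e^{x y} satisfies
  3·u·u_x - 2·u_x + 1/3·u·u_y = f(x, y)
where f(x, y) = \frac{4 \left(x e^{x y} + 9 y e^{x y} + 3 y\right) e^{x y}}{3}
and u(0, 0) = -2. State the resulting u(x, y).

Answer: u(x, y) = - 2 e^{x y}

Derivation:
Substitute the ansatz u = A e^{x y} into the left-hand side.
Derivatives of the ansatz:
  u_x = A y e^{x y}
  u_y = A x e^{x y}
Term by term:
  3·u·u_x = 3 A^{2} y e^{2 x y}
  -2·u_x = - 2 A y e^{x y}
  1/3·u·u_y = \frac{A^{2} x e^{2 x y}}{3}
So the left-hand side equals
  \frac{A^{2} x e^{2 x y}}{3} + 3 A^{2} y e^{2 x y} - 2 A y e^{x y}
This must equal f(x, y) identically; expanded, f = \frac{4 x e^{2 x y}}{3} + 12 y e^{2 x y} + 4 y e^{x y}.
Matching coefficients of the independent functions:
  [x e^{2 x y}]:  \frac{A^{2}}{3} = \frac{4}{3}
  [y e^{x y}]:  - 2 A = 4
  [y e^{2 x y}]:  3 A^{2} = 12
Solving: A = -2.
Check against the point condition:
  u(0, 0) = -2  ⟹  A = -2  ✓
Hence u(x, y) = - 2 e^{x y}.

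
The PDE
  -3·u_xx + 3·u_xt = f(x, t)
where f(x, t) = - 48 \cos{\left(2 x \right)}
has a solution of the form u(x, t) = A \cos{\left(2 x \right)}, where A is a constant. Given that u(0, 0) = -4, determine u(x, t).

Substitute the ansatz u = A \cos{\left(2 x \right)} into the left-hand side.
Derivatives of the ansatz:
  u_xx = - 4 A \cos{\left(2 x \right)}
  u_xt = 0
Term by term:
  -3·u_xx = 12 A \cos{\left(2 x \right)}
  3·u_xt = 0
So the left-hand side equals
  12 A \cos{\left(2 x \right)}
This must equal f(x, t) = - 48 \cos{\left(2 x \right)} identically.
Matching coefficients of the independent functions:
  [\cos{\left(2 x \right)}]:  12 A = -48
Solving: A = -4.
Check against the point condition:
  u(0, 0) = -4  ⟹  A = -4  ✓
Hence u(x, t) = - 4 \cos{\left(2 x \right)}.

Answer: u(x, t) = - 4 \cos{\left(2 x \right)}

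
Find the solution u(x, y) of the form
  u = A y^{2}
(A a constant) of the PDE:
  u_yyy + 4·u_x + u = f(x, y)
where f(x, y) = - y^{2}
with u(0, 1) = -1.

Answer: u(x, y) = - y^{2}

Derivation:
Substitute the ansatz u = A y^{2} into the left-hand side.
Derivatives of the ansatz:
  u_yyy = 0
  u_x = 0
Term by term:
  u_yyy = 0
  4·u_x = 0
  u = A y^{2}
So the left-hand side equals
  A y^{2}
This must equal f(x, y) = - y^{2} identically.
Matching coefficients of the independent functions:
  [y^{2}]:  A = -1
Solving: A = -1.
Check against the point condition:
  u(0, 1) = -1  ⟹  A = -1  ✓
Hence u(x, y) = - y^{2}.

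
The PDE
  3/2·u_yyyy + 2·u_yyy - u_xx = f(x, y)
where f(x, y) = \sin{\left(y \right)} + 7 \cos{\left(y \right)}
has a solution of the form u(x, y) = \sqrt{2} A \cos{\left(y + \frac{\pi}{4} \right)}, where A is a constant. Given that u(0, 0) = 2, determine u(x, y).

Substitute the ansatz u = \sqrt{2} A \cos{\left(y + \frac{\pi}{4} \right)} into the left-hand side.
Derivatives of the ansatz:
  u_yyyy = \sqrt{2} A \cos{\left(y + \frac{\pi}{4} \right)}
  u_yyy = \sqrt{2} A \sin{\left(y + \frac{\pi}{4} \right)}
  u_xx = 0
Term by term:
  3/2·u_yyyy = \frac{3 \sqrt{2} A \cos{\left(y + \frac{\pi}{4} \right)}}{2}
  2·u_yyy = 2 \sqrt{2} A \sin{\left(y + \frac{\pi}{4} \right)}
  -u_xx = 0
So the left-hand side equals
  2 \sqrt{2} A \sin{\left(y + \frac{\pi}{4} \right)} + \frac{3 \sqrt{2} A \cos{\left(y + \frac{\pi}{4} \right)}}{2}
This must equal f(x, y) identically; expanded, f = 4 \sqrt{2} \sin{\left(y + \frac{\pi}{4} \right)} + 3 \sqrt{2} \cos{\left(y + \frac{\pi}{4} \right)}.
Matching coefficients of the independent functions:
  [\sqrt{2} \sin{\left(y + \frac{\pi}{4} \right)}]:  2 A = 4
  [\sqrt{2} \cos{\left(y + \frac{\pi}{4} \right)}]:  \frac{3 A}{2} = 3
Solving: A = 2.
Check against the point condition:
  u(0, 0) = 2  ⟹  A = 2  ✓
Hence u(x, y) = 2 \sqrt{2} \cos{\left(y + \frac{\pi}{4} \right)}.

Answer: u(x, y) = 2 \sqrt{2} \cos{\left(y + \frac{\pi}{4} \right)}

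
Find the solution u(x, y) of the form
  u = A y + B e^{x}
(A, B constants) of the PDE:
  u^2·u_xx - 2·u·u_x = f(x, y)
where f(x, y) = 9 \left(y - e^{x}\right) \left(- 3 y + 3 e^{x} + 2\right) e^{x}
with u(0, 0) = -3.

Substitute the ansatz u = A y + B e^{x} into the left-hand side.
Derivatives of the ansatz:
  u_xx = B e^{x}
  u_x = B e^{x}
Term by term:
  u^2·u_xx = A^{2} B y^{2} e^{x} + 2 A B^{2} y e^{2 x} + B^{3} e^{3 x}
  -2·u·u_x = - 2 A B y e^{x} - 2 B^{2} e^{2 x}
So the left-hand side equals
  A^{2} B y^{2} e^{x} + 2 A B^{2} y e^{2 x} - 2 A B y e^{x} + B^{3} e^{3 x} - 2 B^{2} e^{2 x}
This must equal f(x, y) identically; expanded, f = - 27 y^{2} e^{x} + 54 y e^{2 x} + 18 y e^{x} - 27 e^{3 x} - 18 e^{2 x}.
Matching coefficients of the independent functions:
  [y e^{x}]:  - 2 A B = 18
  [y e^{2 x}]:  2 A B^{2} = 54
  [y^{2} e^{x}]:  A^{2} B = -27
  [e^{2 x}]:  - 2 B^{2} = -18
  [e^{3 x}]:  B^{3} = -27
Solving: A = 3, B = -3.
Check against the point condition:
  u(0, 0) = -3  ⟹  B = -3  ✓
Hence u(x, y) = 3 y - 3 e^{x}.

Answer: u(x, y) = 3 y - 3 e^{x}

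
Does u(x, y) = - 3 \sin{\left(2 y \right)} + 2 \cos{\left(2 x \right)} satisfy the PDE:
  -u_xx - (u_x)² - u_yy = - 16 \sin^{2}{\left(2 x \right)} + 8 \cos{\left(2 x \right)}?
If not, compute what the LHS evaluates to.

Evaluate each term of the left-hand side for u = - 3 \sin{\left(2 y \right)} + 2 \cos{\left(2 x \right)}.
Derivatives:
  u_xx = - 8 \cos{\left(2 x \right)}
  u_x = - 4 \sin{\left(2 x \right)}
  u_yy = 12 \sin{\left(2 y \right)}
Terms:
  -u_xx = 8 \cos{\left(2 x \right)}
  -(u_x)² = - 16 \sin^{2}{\left(2 x \right)}
  -u_yy = - 12 \sin{\left(2 y \right)}
Sum: LHS = - 16 \sin^{2}{\left(2 x \right)} - 12 \sin{\left(2 y \right)} + 8 \cos{\left(2 x \right)}
Given right-hand side: - 16 \sin^{2}{\left(2 x \right)} + 8 \cos{\left(2 x \right)}. Difference LHS − RHS = - 12 \sin{\left(2 y \right)} ≠ 0, so u is not a solution.

Answer: No, the LHS evaluates to - 16 \sin^{2}{\left(2 x \right)} - 12 \sin{\left(2 y \right)} + 8 \cos{\left(2 x \right)}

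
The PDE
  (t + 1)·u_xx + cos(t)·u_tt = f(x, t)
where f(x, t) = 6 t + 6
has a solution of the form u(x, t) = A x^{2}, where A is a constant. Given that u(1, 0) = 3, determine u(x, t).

Answer: u(x, t) = 3 x^{2}

Derivation:
Substitute the ansatz u = A x^{2} into the left-hand side.
Derivatives of the ansatz:
  u_xx = 2 A
  u_tt = 0
Term by term:
  (t + 1)·u_xx = 2 A t + 2 A
  cos(t)·u_tt = 0
So the left-hand side equals
  2 A t + 2 A
This must equal f(x, t) = 6 t + 6 identically.
Matching coefficients of the independent functions:
  [constant term, t]:  2 A = 6
Solving: A = 3.
Check against the point condition:
  u(1, 0) = 3  ⟹  A = 3  ✓
Hence u(x, t) = 3 x^{2}.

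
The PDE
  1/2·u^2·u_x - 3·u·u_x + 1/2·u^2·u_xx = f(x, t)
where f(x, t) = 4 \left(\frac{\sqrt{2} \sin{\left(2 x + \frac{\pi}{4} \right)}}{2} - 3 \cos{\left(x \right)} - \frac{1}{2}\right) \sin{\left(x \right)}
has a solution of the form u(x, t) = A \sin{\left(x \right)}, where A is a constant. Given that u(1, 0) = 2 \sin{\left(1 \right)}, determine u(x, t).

Answer: u(x, t) = 2 \sin{\left(x \right)}

Derivation:
Substitute the ansatz u = A \sin{\left(x \right)} into the left-hand side.
Derivatives of the ansatz:
  u_x = A \cos{\left(x \right)}
  u_xx = - A \sin{\left(x \right)}
Term by term:
  1/2·u^2·u_x = \frac{A^{3} \sin^{2}{\left(x \right)} \cos{\left(x \right)}}{2}
  -3·u·u_x = - 3 A^{2} \sin{\left(x \right)} \cos{\left(x \right)}
  1/2·u^2·u_xx = - \frac{A^{3} \sin^{3}{\left(x \right)}}{2}
So the left-hand side equals
  - \frac{A^{3} \sin^{3}{\left(x \right)}}{2} + \frac{A^{3} \sin^{2}{\left(x \right)} \cos{\left(x \right)}}{2} - 3 A^{2} \sin{\left(x \right)} \cos{\left(x \right)}
This must equal f(x, t) identically; expanded, f = - 4 \sin^{3}{\left(x \right)} + 4 \sin^{2}{\left(x \right)} \cos{\left(x \right)} - 12 \sin{\left(x \right)} \cos{\left(x \right)}.
Matching coefficients of the independent functions:
  [\sin{\left(x \right)} \cos{\left(x \right)}]:  - 3 A^{2} = -12
  [\sin^{2}{\left(x \right)} \cos{\left(x \right)}]:  \frac{A^{3}}{2} = 4
  [\sin^{3}{\left(x \right)}]:  - \frac{A^{3}}{2} = -4
Solving: A = 2.
Check against the point condition:
  u(1, 0) = 2 \sin{\left(1 \right)}  ⟹  A \sin{\left(1 \right)} = 2 \sin{\left(1 \right)}  ✓
Hence u(x, t) = 2 \sin{\left(x \right)}.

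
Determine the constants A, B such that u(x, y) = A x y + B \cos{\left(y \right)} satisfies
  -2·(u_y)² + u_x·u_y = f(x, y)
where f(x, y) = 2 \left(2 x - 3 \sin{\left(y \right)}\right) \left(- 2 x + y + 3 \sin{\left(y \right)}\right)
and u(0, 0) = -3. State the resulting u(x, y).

Substitute the ansatz u = A x y + B \cos{\left(y \right)} into the left-hand side.
Derivatives of the ansatz:
  u_y = A x - B \sin{\left(y \right)}
  u_x = A y
Term by term:
  -2·(u_y)² = - 2 A^{2} x^{2} + 4 A B x \sin{\left(y \right)} - 2 B^{2} \sin^{2}{\left(y \right)}
  u_x·u_y = A^{2} x y - A B y \sin{\left(y \right)}
So the left-hand side equals
  - 2 A^{2} x^{2} + A^{2} x y + 4 A B x \sin{\left(y \right)} - A B y \sin{\left(y \right)} - 2 B^{2} \sin^{2}{\left(y \right)}
This must equal f(x, y) identically; expanded, f = - 8 x^{2} + 4 x y + 24 x \sin{\left(y \right)} - 6 y \sin{\left(y \right)} - 18 \sin^{2}{\left(y \right)}.
Matching coefficients of the independent functions:
  [x^{2}]:  - 2 A^{2} = -8
  [x y]:  A^{2} = 4
  [x \sin{\left(y \right)}]:  4 A B = 24
  [y \sin{\left(y \right)}]:  - A B = -6
  [\sin^{2}{\left(y \right)}]:  - 2 B^{2} = -18
These equations allow (A, B) = (-2, -3) or (2, 3).
Impose the point condition(s):
  u(0, 0) = -3  ⟹  B = -3
Only A = -2, B = -3 satisfies everything.
Hence u(x, y) = - 2 x y - 3 \cos{\left(y \right)}.

Answer: u(x, y) = - 2 x y - 3 \cos{\left(y \right)}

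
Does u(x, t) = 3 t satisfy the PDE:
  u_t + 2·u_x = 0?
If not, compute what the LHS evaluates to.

Evaluate each term of the left-hand side for u = 3 t.
Derivatives:
  u_t = 3
  u_x = 0
Terms:
  u_t = 3
  2·u_x = 0
Sum: LHS = 3
Given right-hand side: 0. Difference LHS − RHS = 3 ≠ 0, so u is not a solution.

Answer: No, the LHS evaluates to 3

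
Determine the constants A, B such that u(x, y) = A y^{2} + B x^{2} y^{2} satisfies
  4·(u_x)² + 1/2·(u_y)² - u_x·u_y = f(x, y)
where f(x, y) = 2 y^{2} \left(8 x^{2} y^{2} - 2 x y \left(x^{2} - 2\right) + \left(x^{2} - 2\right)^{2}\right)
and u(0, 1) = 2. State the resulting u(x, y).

Substitute the ansatz u = A y^{2} + B x^{2} y^{2} into the left-hand side.
Derivatives of the ansatz:
  u_x = 2 B x y^{2}
  u_y = 2 A y + 2 B x^{2} y
Term by term:
  4·(u_x)² = 16 B^{2} x^{2} y^{4}
  1/2·(u_y)² = 2 A^{2} y^{2} + 4 A B x^{2} y^{2} + 2 B^{2} x^{4} y^{2}
  -u_x·u_y = - 4 A B x y^{3} - 4 B^{2} x^{3} y^{3}
So the left-hand side equals
  2 A^{2} y^{2} + 4 A B x^{2} y^{2} - 4 A B x y^{3} + 2 B^{2} x^{4} y^{2} - 4 B^{2} x^{3} y^{3} + 16 B^{2} x^{2} y^{4}
This must equal f(x, y) identically; expanded, f = 2 x^{4} y^{2} - 4 x^{3} y^{3} + 16 x^{2} y^{4} - 8 x^{2} y^{2} + 8 x y^{3} + 8 y^{2}.
Matching coefficients of the independent functions:
  [y^{2}]:  2 A^{2} = 8
  [x y^{3}]:  - 4 A B = 8
  [x^{2} y^{2}]:  4 A B = -8
  [x^{2} y^{4}]:  16 B^{2} = 16
  [x^{3} y^{3}]:  - 4 B^{2} = -4
  [x^{4} y^{2}]:  2 B^{2} = 2
These equations allow (A, B) = (-2, 1) or (2, -1).
Impose the point condition(s):
  u(0, 1) = 2  ⟹  A = 2
Only A = 2, B = -1 satisfies everything.
Hence u(x, y) = - x^{2} y^{2} + 2 y^{2}.

Answer: u(x, y) = - x^{2} y^{2} + 2 y^{2}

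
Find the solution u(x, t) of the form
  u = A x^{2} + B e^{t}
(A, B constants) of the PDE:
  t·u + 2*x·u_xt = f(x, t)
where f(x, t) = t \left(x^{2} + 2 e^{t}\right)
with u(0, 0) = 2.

Substitute the ansatz u = A x^{2} + B e^{t} into the left-hand side.
Derivatives of the ansatz:
  u_xt = 0
Term by term:
  t·u = A t x^{2} + B t e^{t}
  2*x·u_xt = 0
So the left-hand side equals
  A t x^{2} + B t e^{t}
This must equal f(x, t) = t \left(x^{2} + 2 e^{t}\right) identically.
Matching coefficients of the independent functions:
  [t x^{2}]:  A = 1
  [t e^{t}]:  B = 2
Solving: A = 1, B = 2.
Check against the point condition:
  u(0, 0) = 2  ⟹  B = 2  ✓
Hence u(x, t) = x^{2} + 2 e^{t}.

Answer: u(x, t) = x^{2} + 2 e^{t}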